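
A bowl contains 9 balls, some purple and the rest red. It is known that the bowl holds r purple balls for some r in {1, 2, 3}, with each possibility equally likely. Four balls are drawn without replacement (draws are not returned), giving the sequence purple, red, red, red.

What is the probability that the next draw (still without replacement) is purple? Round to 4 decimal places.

0.2043

Compute the likelihood of the observed sequence for each case: P(data | r = 1) = (1/9)(8/8)(7/7)(6/6) = 1/9; P(data | r = 2) = (2/9)(7/8)(6/7)(5/6) = 5/36; P(data | r = 3) = (3/9)(6/8)(5/7)(4/6) = 5/42.
Multiplying each by its prior: 1/3 · 1/9 = 1/27, 1/3 · 5/36 = 5/108, 1/3 · 5/42 = 5/126; these sum to 31/252.
The posterior is then P(r = 1 | data) = 28/93, P(r = 2 | data) = 35/93, P(r = 3 | data) = 10/31.
The predictive probability is P(purple next | data) = (0)(28/93) + (1/5)(35/93) + (2/5)(10/31) = 19/93.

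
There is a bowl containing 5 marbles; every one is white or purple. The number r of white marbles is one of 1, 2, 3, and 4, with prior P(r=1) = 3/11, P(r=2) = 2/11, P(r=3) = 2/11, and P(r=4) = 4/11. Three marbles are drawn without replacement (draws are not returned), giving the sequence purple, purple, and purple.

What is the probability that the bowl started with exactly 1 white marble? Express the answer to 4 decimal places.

0.8571

Under each hypothesis, the probability of the observed sequence is: P(data | r = 1) = (4/5)(3/4)(2/3) = 2/5; P(data | r = 2) = (3/5)(2/4)(1/3) = 1/10; P(data | r = 3) = (2/5)(1/4)(0/3) = 0; P(data | r = 4) = (1/5)(0/4) = 0.
The prior-weighted likelihoods are 3/11 · 2/5 = 6/55, 2/11 · 1/10 = 1/55, 2/11 · 0 = 0, 4/11 · 0 = 0; with total 7/55.
By Bayes' rule, P(r = 1 | data) = (6/55) / (7/55) = 6/7.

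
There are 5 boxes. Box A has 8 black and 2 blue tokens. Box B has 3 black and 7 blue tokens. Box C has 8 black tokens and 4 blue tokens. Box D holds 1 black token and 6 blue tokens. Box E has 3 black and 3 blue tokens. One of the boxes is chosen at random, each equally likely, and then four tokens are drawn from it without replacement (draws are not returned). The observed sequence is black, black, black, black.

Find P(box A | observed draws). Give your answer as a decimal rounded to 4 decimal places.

Compute the likelihood of the observed sequence for each case: P(data | box A) = (8/10)(7/9)(6/8)(5/7) = 1/3; P(data | box B) = (3/10)(2/9)(1/8)(0/7) = 0; P(data | box C) = (8/12)(7/11)(6/10)(5/9) = 14/99; P(data | box D) = (1/7)(0/6) = 0; P(data | box E) = (3/6)(2/5)(1/4)(0/3) = 0.
The prior-weighted likelihoods are 1/5 · 1/3 = 1/15, 1/5 · 0 = 0, 1/5 · 14/99 = 14/495, 1/5 · 0 = 0, 1/5 · 0 = 0; summing to 47/495.
By Bayes' rule, P(box A | data) = (1/15) / (47/495) = 33/47.

0.7021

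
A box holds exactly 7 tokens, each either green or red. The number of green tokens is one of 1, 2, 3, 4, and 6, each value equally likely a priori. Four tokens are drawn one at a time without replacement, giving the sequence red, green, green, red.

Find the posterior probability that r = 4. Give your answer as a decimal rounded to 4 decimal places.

The likelihood of the observed sequence under each hypothesis: P(data | r = 1) = (6/7)(1/6)(0/5) = 0; P(data | r = 2) = (5/7)(2/6)(1/5)(4/4) = 1/21; P(data | r = 3) = (4/7)(3/6)(2/5)(3/4) = 3/35; P(data | r = 4) = (3/7)(4/6)(3/5)(2/4) = 3/35; P(data | r = 6) = (1/7)(6/6)(5/5)(0/4) = 0.
Multiplying each by its prior: 1/5 · 0 = 0, 1/5 · 1/21 = 1/105, 1/5 · 3/35 = 3/175, 1/5 · 3/35 = 3/175, 1/5 · 0 = 0; summing to 23/525.
So P(r = 4 | data) = (3/175) / (23/525) = 9/23.

0.3913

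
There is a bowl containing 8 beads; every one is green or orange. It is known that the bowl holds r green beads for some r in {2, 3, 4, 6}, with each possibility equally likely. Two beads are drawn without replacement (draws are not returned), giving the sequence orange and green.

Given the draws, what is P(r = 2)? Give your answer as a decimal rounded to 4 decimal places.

Compute the likelihood of the observed sequence for each case: P(data | r = 2) = (6/8)(2/7) = 3/14; P(data | r = 3) = (5/8)(3/7) = 15/56; P(data | r = 4) = (4/8)(4/7) = 2/7; P(data | r = 6) = (2/8)(6/7) = 3/14.
Multiplying each by its prior: 1/4 · 3/14 = 3/56, 1/4 · 15/56 = 15/224, 1/4 · 2/7 = 1/14, 1/4 · 3/14 = 3/56; with total 55/224.
So P(r = 2 | data) = (3/56) / (55/224) = 12/55.

0.2182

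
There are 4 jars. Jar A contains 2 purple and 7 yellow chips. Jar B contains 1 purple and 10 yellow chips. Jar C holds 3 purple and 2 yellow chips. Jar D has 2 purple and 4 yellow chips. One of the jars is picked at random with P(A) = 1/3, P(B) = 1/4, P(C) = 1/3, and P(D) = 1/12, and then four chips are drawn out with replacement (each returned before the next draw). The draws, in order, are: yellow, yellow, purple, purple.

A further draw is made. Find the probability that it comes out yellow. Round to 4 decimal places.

For each hypothesis, P(data | H) works out to: P(data | jar A) = (7/9)(7/9)(2/9)(2/9) = 0.029873; P(data | jar B) = (10/11)(10/11)(1/11)(1/11) = 0.0068301; P(data | jar C) = (2/5)(2/5)(3/5)(3/5) = 0.0576; P(data | jar D) = (4/6)(4/6)(2/6)(2/6) = 0.049383.
The prior-weighted likelihoods are 1/3 · 0.029873 = 0.0099578, 1/4 · 0.0068301 = 0.0017075, 1/3 · 0.0576 = 0.0192, 1/12 · 0.049383 = 0.0041152; with total 0.034981.
Dividing through by the total gives posterior P(jar A | data) = 0.28467, P(jar B | data) = 0.048814, P(jar C | data) = 0.54888, P(jar D | data) = 0.11764.
Averaging over the posterior, P(yellow next | data) = (7/9)(0.28467) + (10/11)(0.048814) + (2/5)(0.54888) + (2/3)(0.11764) = 0.56376.

0.5638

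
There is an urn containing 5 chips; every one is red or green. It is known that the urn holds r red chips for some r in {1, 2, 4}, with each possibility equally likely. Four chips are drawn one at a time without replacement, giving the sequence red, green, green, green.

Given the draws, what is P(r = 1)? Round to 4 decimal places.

For each hypothesis, P(data | H) works out to: P(data | r = 1) = (1/5)(4/4)(3/3)(2/2) = 1/5; P(data | r = 2) = (2/5)(3/4)(2/3)(1/2) = 1/10; P(data | r = 4) = (4/5)(1/4)(0/3) = 0.
Multiplying each by its prior: 1/3 · 1/5 = 1/15, 1/3 · 1/10 = 1/30, 1/3 · 0 = 0; these sum to 1/10.
So P(r = 1 | data) = (1/15) / (1/10) = 2/3.

0.6667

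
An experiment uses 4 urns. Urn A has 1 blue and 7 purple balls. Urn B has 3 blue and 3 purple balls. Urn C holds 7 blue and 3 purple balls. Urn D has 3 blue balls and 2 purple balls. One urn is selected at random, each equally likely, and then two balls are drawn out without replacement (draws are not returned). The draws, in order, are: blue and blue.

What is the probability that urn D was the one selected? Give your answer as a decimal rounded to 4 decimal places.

0.3103

For each hypothesis, P(data | H) works out to: P(data | urn A) = (1/8)(0/7) = 0; P(data | urn B) = (3/6)(2/5) = 1/5; P(data | urn C) = (7/10)(6/9) = 7/15; P(data | urn D) = (3/5)(2/4) = 3/10.
The prior-weighted likelihoods are 1/4 · 0 = 0, 1/4 · 1/5 = 1/20, 1/4 · 7/15 = 7/60, 1/4 · 3/10 = 3/40; summing to 29/120.
Hence P(urn D | data) = (3/40) / (29/120) = 9/29.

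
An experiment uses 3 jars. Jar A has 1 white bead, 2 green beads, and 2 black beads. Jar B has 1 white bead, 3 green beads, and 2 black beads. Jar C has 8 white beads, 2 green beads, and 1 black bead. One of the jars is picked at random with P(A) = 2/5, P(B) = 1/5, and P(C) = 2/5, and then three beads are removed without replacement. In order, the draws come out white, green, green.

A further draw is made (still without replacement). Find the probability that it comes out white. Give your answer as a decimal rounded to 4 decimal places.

Compute the likelihood of the observed sequence for each case: P(data | jar A) = (1/5)(2/4)(1/3) = 0.033333; P(data | jar B) = (1/6)(3/5)(2/4) = 0.05; P(data | jar C) = (8/11)(2/10)(1/9) = 0.016162.
The prior-weighted likelihoods are 2/5 · 0.033333 = 0.013333, 1/5 · 0.05 = 0.01, 2/5 · 0.016162 = 0.0064646; summing to 0.029798.
Normalising, the posterior is P(jar A | data) = 0.44746, P(jar B | data) = 0.33559, P(jar C | data) = 0.21695.
Averaging over the posterior, P(white next | data) = (0)(0.44746) + (0)(0.33559) + (7/8)(0.21695) = 0.18983.

0.1898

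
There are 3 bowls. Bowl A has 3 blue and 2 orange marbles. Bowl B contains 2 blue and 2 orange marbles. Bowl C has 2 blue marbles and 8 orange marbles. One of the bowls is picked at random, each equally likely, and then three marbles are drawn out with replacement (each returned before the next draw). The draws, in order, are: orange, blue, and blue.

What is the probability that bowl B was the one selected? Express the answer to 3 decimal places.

0.415

Under each hypothesis, the probability of the observed sequence is: P(data | bowl A) = (2/5)(3/5)(3/5) = 0.144; P(data | bowl B) = (2/4)(2/4)(2/4) = 0.125; P(data | bowl C) = (8/10)(2/10)(2/10) = 0.032.
Weighting by the prior gives 1/3 · 0.144 = 0.048, 1/3 · 0.125 = 0.041667, 1/3 · 0.032 = 0.010667; with total 0.10033.
By Bayes' rule, P(bowl B | data) = (0.041667) / (0.10033) = 0.41528.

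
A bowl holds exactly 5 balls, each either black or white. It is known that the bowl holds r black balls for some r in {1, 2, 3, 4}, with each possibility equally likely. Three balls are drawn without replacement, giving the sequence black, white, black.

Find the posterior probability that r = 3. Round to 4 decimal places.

The likelihood of the observed sequence under each hypothesis: P(data | r = 1) = (1/5)(4/4)(0/3) = 0; P(data | r = 2) = (2/5)(3/4)(1/3) = 1/10; P(data | r = 3) = (3/5)(2/4)(2/3) = 1/5; P(data | r = 4) = (4/5)(1/4)(3/3) = 1/5.
Multiplying each by its prior: 1/4 · 0 = 0, 1/4 · 1/10 = 1/40, 1/4 · 1/5 = 1/20, 1/4 · 1/5 = 1/20; these sum to 1/8.
Therefore the posterior P(r = 3 | data) = (1/20) / (1/8) = 2/5.

0.4000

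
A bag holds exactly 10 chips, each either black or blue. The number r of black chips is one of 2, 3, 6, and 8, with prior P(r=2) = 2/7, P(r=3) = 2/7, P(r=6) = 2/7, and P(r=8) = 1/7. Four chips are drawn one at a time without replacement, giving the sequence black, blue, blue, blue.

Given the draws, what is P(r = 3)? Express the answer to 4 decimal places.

0.4357

Compute the likelihood of the observed sequence for each case: P(data | r = 2) = (2/10)(8/9)(7/8)(6/7) = 0.13333; P(data | r = 3) = (3/10)(7/9)(6/8)(5/7) = 0.125; P(data | r = 6) = (6/10)(4/9)(3/8)(2/7) = 0.028571; P(data | r = 8) = (8/10)(2/9)(1/8)(0/7) = 0.
The prior-weighted likelihoods are 2/7 · 0.13333 = 0.038095, 2/7 · 0.125 = 0.035714, 2/7 · 0.028571 = 0.0081633, 1/7 · 0 = 0; summing to 0.081973.
Therefore the posterior P(r = 3 | data) = (0.035714) / (0.081973) = 0.43568.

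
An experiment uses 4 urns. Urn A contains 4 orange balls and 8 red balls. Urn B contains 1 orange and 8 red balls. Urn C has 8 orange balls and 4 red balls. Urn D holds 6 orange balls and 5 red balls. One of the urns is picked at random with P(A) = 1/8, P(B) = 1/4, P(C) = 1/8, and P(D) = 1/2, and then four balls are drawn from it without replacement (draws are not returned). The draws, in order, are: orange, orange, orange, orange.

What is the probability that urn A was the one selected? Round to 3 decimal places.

0.006

The likelihood of the observed sequence under each hypothesis: P(data | urn A) = (4/12)(3/11)(2/10)(1/9) = 0.0020202; P(data | urn B) = (1/9)(0/8) = 0; P(data | urn C) = (8/12)(7/11)(6/10)(5/9) = 0.14141; P(data | urn D) = (6/11)(5/10)(4/9)(3/8) = 0.045455.
Multiplying each by its prior: 1/8 · 0.0020202 = 0.00025253, 1/4 · 0 = 0, 1/8 · 0.14141 = 0.017677, 1/2 · 0.045455 = 0.022727; these sum to 0.040657.
Hence P(urn A | data) = (0.00025253) / (0.040657) = 0.0062112.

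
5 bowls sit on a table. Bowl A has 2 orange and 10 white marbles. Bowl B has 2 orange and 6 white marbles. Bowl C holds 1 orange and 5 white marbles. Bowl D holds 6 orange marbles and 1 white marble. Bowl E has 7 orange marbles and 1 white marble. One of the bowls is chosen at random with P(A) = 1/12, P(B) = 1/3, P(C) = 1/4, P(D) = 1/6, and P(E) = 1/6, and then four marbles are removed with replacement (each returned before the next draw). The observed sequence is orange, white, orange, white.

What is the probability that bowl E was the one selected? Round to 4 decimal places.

0.0881

Under each hypothesis, the probability of the observed sequence is: P(data | bowl A) = (2/12)(10/12)(2/12)(10/12) = 0.01929; P(data | bowl B) = (2/8)(6/8)(2/8)(6/8) = 0.035156; P(data | bowl C) = (1/6)(5/6)(1/6)(5/6) = 0.01929; P(data | bowl D) = (6/7)(1/7)(6/7)(1/7) = 0.014994; P(data | bowl E) = (7/8)(1/8)(7/8)(1/8) = 0.011963.
The prior-weighted likelihoods are 1/12 · 0.01929 = 0.0016075, 1/3 · 0.035156 = 0.011719, 1/4 · 0.01929 = 0.0048225, 1/6 · 0.014994 = 0.002499, 1/6 · 0.011963 = 0.0019938; with total 0.022642.
Hence P(bowl E | data) = (0.0019938) / (0.022642) = 0.08806.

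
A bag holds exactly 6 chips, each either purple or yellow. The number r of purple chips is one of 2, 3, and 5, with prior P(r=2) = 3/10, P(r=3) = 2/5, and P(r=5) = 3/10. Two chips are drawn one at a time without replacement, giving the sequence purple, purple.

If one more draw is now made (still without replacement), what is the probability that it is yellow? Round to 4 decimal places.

0.4333

The likelihood of the observed sequence under each hypothesis: P(data | r = 2) = (2/6)(1/5) = 1/15; P(data | r = 3) = (3/6)(2/5) = 1/5; P(data | r = 5) = (5/6)(4/5) = 2/3.
Multiplying each by its prior: 3/10 · 1/15 = 1/50, 2/5 · 1/5 = 2/25, 3/10 · 2/3 = 1/5; summing to 3/10.
The posterior is then P(r = 2 | data) = 1/15, P(r = 3 | data) = 4/15, P(r = 5 | data) = 2/3.
The predictive probability is P(yellow next | data) = (1)(1/15) + (3/4)(4/15) + (1/4)(2/3) = 13/30.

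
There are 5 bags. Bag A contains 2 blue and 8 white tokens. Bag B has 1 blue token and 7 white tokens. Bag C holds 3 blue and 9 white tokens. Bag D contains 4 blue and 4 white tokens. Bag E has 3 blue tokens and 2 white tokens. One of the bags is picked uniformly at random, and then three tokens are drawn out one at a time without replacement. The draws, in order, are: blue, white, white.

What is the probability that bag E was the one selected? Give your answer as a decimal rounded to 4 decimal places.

The likelihood of the observed sequence under each hypothesis: P(data | bag A) = (2/10)(8/9)(7/8) = 0.15556; P(data | bag B) = (1/8)(7/7)(6/6) = 0.125; P(data | bag C) = (3/12)(9/11)(8/10) = 0.16364; P(data | bag D) = (4/8)(4/7)(3/6) = 0.14286; P(data | bag E) = (3/5)(2/4)(1/3) = 0.1.
Multiplying each by its prior: 1/5 · 0.15556 = 0.031111, 1/5 · 0.125 = 0.025, 1/5 · 0.16364 = 0.032727, 1/5 · 0.14286 = 0.028571, 1/5 · 0.1 = 0.02; these sum to 0.13741.
So P(bag E | data) = (0.02) / (0.13741) = 0.14555.

0.1456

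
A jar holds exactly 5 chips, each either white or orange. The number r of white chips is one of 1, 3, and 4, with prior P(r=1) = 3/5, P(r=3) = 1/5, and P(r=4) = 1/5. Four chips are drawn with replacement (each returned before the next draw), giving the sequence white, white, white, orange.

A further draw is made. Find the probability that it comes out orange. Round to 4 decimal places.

0.3385

Under each hypothesis, the probability of the observed sequence is: P(data | r = 1) = (1/5)(1/5)(1/5)(4/5) = 0.0064; P(data | r = 3) = (3/5)(3/5)(3/5)(2/5) = 0.0864; P(data | r = 4) = (4/5)(4/5)(4/5)(1/5) = 0.1024.
Multiplying each by its prior: 3/5 · 0.0064 = 0.00384, 1/5 · 0.0864 = 0.01728, 1/5 · 0.1024 = 0.02048; these sum to 0.0416.
The posterior is then P(r = 1 | data) = 0.092308, P(r = 3 | data) = 0.41538, P(r = 4 | data) = 0.49231.
So P(orange next | data) = Σ P(orange next | H) P(H | data) = (4/5)(0.092308) + (2/5)(0.41538) + (1/5)(0.49231) = 0.33846.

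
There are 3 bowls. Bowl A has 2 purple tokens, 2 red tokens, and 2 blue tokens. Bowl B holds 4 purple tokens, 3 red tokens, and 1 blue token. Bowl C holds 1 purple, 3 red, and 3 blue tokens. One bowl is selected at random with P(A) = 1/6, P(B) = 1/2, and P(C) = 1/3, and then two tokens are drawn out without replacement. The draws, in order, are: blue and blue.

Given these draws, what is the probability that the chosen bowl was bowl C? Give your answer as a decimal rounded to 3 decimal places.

0.811

Under each hypothesis, the probability of the observed sequence is: P(data | bowl A) = (2/6)(1/5) = 1/15; P(data | bowl B) = (1/8)(0/7) = 0; P(data | bowl C) = (3/7)(2/6) = 1/7.
The prior-weighted likelihoods are 1/6 · 1/15 = 1/90, 1/2 · 0 = 0, 1/3 · 1/7 = 1/21; these sum to 37/630.
So P(bowl C | data) = (1/21) / (37/630) = 30/37.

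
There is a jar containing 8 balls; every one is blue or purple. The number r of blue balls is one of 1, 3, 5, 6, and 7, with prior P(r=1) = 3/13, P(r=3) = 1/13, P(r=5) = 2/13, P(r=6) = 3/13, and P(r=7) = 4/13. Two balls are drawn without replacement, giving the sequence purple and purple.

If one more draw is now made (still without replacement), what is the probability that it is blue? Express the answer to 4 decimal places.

Under each hypothesis, the probability of the observed sequence is: P(data | r = 1) = (7/8)(6/7) = 3/4; P(data | r = 3) = (5/8)(4/7) = 5/14; P(data | r = 5) = (3/8)(2/7) = 3/28; P(data | r = 6) = (2/8)(1/7) = 1/28; P(data | r = 7) = (1/8)(0/7) = 0.
Multiplying each by its prior: 3/13 · 3/4 = 9/52, 1/13 · 5/14 = 5/182, 2/13 · 3/28 = 3/182, 3/13 · 1/28 = 3/364, 4/13 · 0 = 0; summing to 41/182.
Normalising, the posterior is P(r = 1 | data) = 63/82, P(r = 3 | data) = 5/41, P(r = 5 | data) = 3/41, P(r = 6 | data) = 3/82, P(r = 7 | data) = 0.
The predictive probability is P(blue next | data) = (1/6)(63/82) + (1/2)(5/41) + (5/6)(3/41) + (1)(3/82) = 47/164.

0.2866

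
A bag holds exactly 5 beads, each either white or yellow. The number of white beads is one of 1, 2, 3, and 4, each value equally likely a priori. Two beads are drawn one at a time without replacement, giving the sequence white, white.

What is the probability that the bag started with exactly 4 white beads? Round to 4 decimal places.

0.6000

The likelihood of the observed sequence under each hypothesis: P(data | r = 1) = (1/5)(0/4) = 0; P(data | r = 2) = (2/5)(1/4) = 1/10; P(data | r = 3) = (3/5)(2/4) = 3/10; P(data | r = 4) = (4/5)(3/4) = 3/5.
The prior-weighted likelihoods are 1/4 · 0 = 0, 1/4 · 1/10 = 1/40, 1/4 · 3/10 = 3/40, 1/4 · 3/5 = 3/20; summing to 1/4.
Hence P(r = 4 | data) = (3/20) / (1/4) = 3/5.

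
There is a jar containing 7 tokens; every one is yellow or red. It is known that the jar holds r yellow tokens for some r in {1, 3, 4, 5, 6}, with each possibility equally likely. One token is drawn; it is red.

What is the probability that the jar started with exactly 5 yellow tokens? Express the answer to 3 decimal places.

0.125

For each hypothesis, P(data | H) works out to: P(data | r = 1) = (6/7) = 6/7; P(data | r = 3) = (4/7) = 4/7; P(data | r = 4) = (3/7) = 3/7; P(data | r = 5) = (2/7) = 2/7; P(data | r = 6) = (1/7) = 1/7.
Weighting by the prior gives 1/5 · 6/7 = 6/35, 1/5 · 4/7 = 4/35, 1/5 · 3/7 = 3/35, 1/5 · 2/7 = 2/35, 1/5 · 1/7 = 1/35; these sum to 16/35.
Hence P(r = 5 | data) = (2/35) / (16/35) = 1/8.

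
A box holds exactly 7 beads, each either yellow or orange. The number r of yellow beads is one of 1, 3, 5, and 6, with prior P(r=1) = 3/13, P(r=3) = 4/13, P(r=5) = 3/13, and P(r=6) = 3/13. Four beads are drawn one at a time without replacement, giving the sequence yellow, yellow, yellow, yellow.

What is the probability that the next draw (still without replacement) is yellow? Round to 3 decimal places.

Compute the likelihood of the observed sequence for each case: P(data | r = 1) = (1/7)(0/6) = 0; P(data | r = 3) = (3/7)(2/6)(1/5)(0/4) = 0; P(data | r = 5) = (5/7)(4/6)(3/5)(2/4) = 1/7; P(data | r = 6) = (6/7)(5/6)(4/5)(3/4) = 3/7.
The prior-weighted likelihoods are 3/13 · 0 = 0, 4/13 · 0 = 0, 3/13 · 1/7 = 3/91, 3/13 · 3/7 = 9/91; with total 12/91.
The posterior is then P(r = 1 | data) = 0, P(r = 3 | data) = 0, P(r = 5 | data) = 1/4, P(r = 6 | data) = 3/4.
So P(yellow next | data) = Σ P(yellow next | H) P(H | data) = (1/3)(1/4) + (2/3)(3/4) = 7/12.

0.583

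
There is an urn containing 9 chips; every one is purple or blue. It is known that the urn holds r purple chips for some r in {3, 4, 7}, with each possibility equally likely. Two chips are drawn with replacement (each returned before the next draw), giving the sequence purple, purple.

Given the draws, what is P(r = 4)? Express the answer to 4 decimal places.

The likelihood of the observed sequence under each hypothesis: P(data | r = 3) = (3/9)(3/9) = 1/9; P(data | r = 4) = (4/9)(4/9) = 16/81; P(data | r = 7) = (7/9)(7/9) = 49/81.
Weighting by the prior gives 1/3 · 1/9 = 1/27, 1/3 · 16/81 = 16/243, 1/3 · 49/81 = 49/243; summing to 74/243.
So P(r = 4 | data) = (16/243) / (74/243) = 8/37.

0.2162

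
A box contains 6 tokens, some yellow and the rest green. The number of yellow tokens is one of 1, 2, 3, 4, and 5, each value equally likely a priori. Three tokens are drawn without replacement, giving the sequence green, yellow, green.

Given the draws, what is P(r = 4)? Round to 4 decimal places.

Under each hypothesis, the probability of the observed sequence is: P(data | r = 1) = (5/6)(1/5)(4/4) = 1/6; P(data | r = 2) = (4/6)(2/5)(3/4) = 1/5; P(data | r = 3) = (3/6)(3/5)(2/4) = 3/20; P(data | r = 4) = (2/6)(4/5)(1/4) = 1/15; P(data | r = 5) = (1/6)(5/5)(0/4) = 0.
Multiplying each by its prior: 1/5 · 1/6 = 1/30, 1/5 · 1/5 = 1/25, 1/5 · 3/20 = 3/100, 1/5 · 1/15 = 1/75, 1/5 · 0 = 0; these sum to 7/60.
Hence P(r = 4 | data) = (1/75) / (7/60) = 4/35.

0.1143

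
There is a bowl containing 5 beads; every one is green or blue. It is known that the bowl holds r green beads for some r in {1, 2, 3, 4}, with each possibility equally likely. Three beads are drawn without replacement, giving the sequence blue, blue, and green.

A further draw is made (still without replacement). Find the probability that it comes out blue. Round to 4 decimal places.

The likelihood of the observed sequence under each hypothesis: P(data | r = 1) = (4/5)(3/4)(1/3) = 1/5; P(data | r = 2) = (3/5)(2/4)(2/3) = 1/5; P(data | r = 3) = (2/5)(1/4)(3/3) = 1/10; P(data | r = 4) = (1/5)(0/4) = 0.
Multiplying each by its prior: 1/4 · 1/5 = 1/20, 1/4 · 1/5 = 1/20, 1/4 · 1/10 = 1/40, 1/4 · 0 = 0; summing to 1/8.
Normalising, the posterior is P(r = 1 | data) = 2/5, P(r = 2 | data) = 2/5, P(r = 3 | data) = 1/5, P(r = 4 | data) = 0.
Averaging over the posterior, P(blue next | data) = (1)(2/5) + (1/2)(2/5) + (0)(1/5) = 3/5.

0.6000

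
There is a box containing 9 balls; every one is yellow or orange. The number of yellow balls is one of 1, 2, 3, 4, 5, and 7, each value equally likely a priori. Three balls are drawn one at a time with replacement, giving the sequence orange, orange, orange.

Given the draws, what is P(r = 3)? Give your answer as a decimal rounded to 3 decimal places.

Under each hypothesis, the probability of the observed sequence is: P(data | r = 1) = (8/9)(8/9)(8/9) = 0.70233; P(data | r = 2) = (7/9)(7/9)(7/9) = 0.47051; P(data | r = 3) = (6/9)(6/9)(6/9) = 0.2963; P(data | r = 4) = (5/9)(5/9)(5/9) = 0.17147; P(data | r = 5) = (4/9)(4/9)(4/9) = 0.087791; P(data | r = 7) = (2/9)(2/9)(2/9) = 0.010974.
Multiplying each by its prior: 1/6 · 0.70233 = 0.11706, 1/6 · 0.47051 = 0.078418, 1/6 · 0.2963 = 0.049383, 1/6 · 0.17147 = 0.028578, 1/6 · 0.087791 = 0.014632, 1/6 · 0.010974 = 0.001829; these sum to 0.28989.
By Bayes' rule, P(r = 3 | data) = (0.049383) / (0.28989) = 0.17035.

0.170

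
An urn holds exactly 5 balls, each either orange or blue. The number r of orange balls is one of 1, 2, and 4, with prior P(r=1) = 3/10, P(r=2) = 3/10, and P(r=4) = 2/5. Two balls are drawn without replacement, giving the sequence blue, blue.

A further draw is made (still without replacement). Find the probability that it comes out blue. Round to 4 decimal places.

0.5556

The likelihood of the observed sequence under each hypothesis: P(data | r = 1) = (4/5)(3/4) = 3/5; P(data | r = 2) = (3/5)(2/4) = 3/10; P(data | r = 4) = (1/5)(0/4) = 0.
Weighting by the prior gives 3/10 · 3/5 = 9/50, 3/10 · 3/10 = 9/100, 2/5 · 0 = 0; these sum to 27/100.
The posterior is then P(r = 1 | data) = 2/3, P(r = 2 | data) = 1/3, P(r = 4 | data) = 0.
The predictive probability is P(blue next | data) = (2/3)(2/3) + (1/3)(1/3) = 5/9.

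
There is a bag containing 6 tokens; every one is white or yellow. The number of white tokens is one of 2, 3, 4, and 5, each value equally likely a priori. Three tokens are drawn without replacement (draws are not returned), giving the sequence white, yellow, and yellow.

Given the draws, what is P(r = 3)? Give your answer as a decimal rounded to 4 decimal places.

0.3600

For each hypothesis, P(data | H) works out to: P(data | r = 2) = (2/6)(4/5)(3/4) = 1/5; P(data | r = 3) = (3/6)(3/5)(2/4) = 3/20; P(data | r = 4) = (4/6)(2/5)(1/4) = 1/15; P(data | r = 5) = (5/6)(1/5)(0/4) = 0.
Weighting by the prior gives 1/4 · 1/5 = 1/20, 1/4 · 3/20 = 3/80, 1/4 · 1/15 = 1/60, 1/4 · 0 = 0; these sum to 5/48.
So P(r = 3 | data) = (3/80) / (5/48) = 9/25.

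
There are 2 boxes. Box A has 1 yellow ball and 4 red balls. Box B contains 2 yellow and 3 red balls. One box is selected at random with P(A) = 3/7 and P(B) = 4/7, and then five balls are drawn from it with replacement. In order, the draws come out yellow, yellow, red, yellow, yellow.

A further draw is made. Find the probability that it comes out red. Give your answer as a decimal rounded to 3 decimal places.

0.612

For each hypothesis, P(data | H) works out to: P(data | box A) = (1/5)(1/5)(4/5)(1/5)(1/5) = 0.00128; P(data | box B) = (2/5)(2/5)(3/5)(2/5)(2/5) = 0.01536.
Weighting by the prior gives 3/7 · 0.00128 = 0.00054857, 4/7 · 0.01536 = 0.0087771; these sum to 0.0093257.
Dividing through by the total gives posterior P(box A | data) = 0.058824, P(box B | data) = 0.94118.
So P(red next | data) = Σ P(red next | H) P(H | data) = (4/5)(0.058824) + (3/5)(0.94118) = 0.61176.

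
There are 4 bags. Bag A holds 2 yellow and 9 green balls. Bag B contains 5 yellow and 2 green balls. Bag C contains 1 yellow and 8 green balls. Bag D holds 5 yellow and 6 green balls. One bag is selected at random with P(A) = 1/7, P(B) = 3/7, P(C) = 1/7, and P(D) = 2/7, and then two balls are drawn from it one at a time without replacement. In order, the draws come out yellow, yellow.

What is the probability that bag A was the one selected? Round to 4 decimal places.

0.0100

Under each hypothesis, the probability of the observed sequence is: P(data | bag A) = (2/11)(1/10) = 0.018182; P(data | bag B) = (5/7)(4/6) = 0.47619; P(data | bag C) = (1/9)(0/8) = 0; P(data | bag D) = (5/11)(4/10) = 0.18182.
Weighting by the prior gives 1/7 · 0.018182 = 0.0025974, 3/7 · 0.47619 = 0.20408, 1/7 · 0 = 0, 2/7 · 0.18182 = 0.051948; summing to 0.25863.
So P(bag A | data) = (0.0025974) / (0.25863) = 0.010043.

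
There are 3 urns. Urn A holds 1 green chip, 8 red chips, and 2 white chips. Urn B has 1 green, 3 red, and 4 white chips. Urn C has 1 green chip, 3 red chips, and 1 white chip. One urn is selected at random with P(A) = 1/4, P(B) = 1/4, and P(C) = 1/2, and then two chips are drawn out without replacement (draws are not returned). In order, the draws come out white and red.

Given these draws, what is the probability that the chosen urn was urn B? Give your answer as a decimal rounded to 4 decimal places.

0.3248

For each hypothesis, P(data | H) works out to: P(data | urn A) = (2/11)(8/10) = 8/55; P(data | urn B) = (4/8)(3/7) = 3/14; P(data | urn C) = (1/5)(3/4) = 3/20.
Weighting by the prior gives 1/4 · 8/55 = 2/55, 1/4 · 3/14 = 3/56, 1/2 · 3/20 = 3/40; summing to 127/770.
So P(urn B | data) = (3/56) / (127/770) = 165/508.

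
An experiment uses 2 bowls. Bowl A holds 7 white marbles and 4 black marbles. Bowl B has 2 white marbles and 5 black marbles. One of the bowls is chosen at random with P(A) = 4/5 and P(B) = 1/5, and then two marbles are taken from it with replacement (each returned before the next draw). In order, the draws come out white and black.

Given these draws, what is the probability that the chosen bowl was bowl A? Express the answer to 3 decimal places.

0.819

For each hypothesis, P(data | H) works out to: P(data | bowl A) = (7/11)(4/11) = 0.2314; P(data | bowl B) = (2/7)(5/7) = 0.20408.
The prior-weighted likelihoods are 4/5 · 0.2314 = 0.18512, 1/5 · 0.20408 = 0.040816; summing to 0.22594.
By Bayes' rule, P(bowl A | data) = (0.18512) / (0.22594) = 0.81935.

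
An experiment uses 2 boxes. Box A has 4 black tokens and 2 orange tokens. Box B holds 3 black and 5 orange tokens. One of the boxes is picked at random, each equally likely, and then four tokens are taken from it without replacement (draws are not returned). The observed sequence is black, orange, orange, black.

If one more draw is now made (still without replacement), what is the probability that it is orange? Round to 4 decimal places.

0.3879

Under each hypothesis, the probability of the observed sequence is: P(data | box A) = (4/6)(2/5)(1/4)(3/3) = 1/15; P(data | box B) = (3/8)(5/7)(4/6)(2/5) = 1/14.
The prior-weighted likelihoods are 1/2 · 1/15 = 1/30, 1/2 · 1/14 = 1/28; summing to 29/420.
Dividing through by the total gives posterior P(box A | data) = 14/29, P(box B | data) = 15/29.
So P(orange next | data) = Σ P(orange next | H) P(H | data) = (0)(14/29) + (3/4)(15/29) = 45/116.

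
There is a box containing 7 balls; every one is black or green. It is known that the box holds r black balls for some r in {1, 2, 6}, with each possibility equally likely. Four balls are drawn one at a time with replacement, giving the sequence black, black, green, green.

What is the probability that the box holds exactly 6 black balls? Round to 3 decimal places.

The likelihood of the observed sequence under each hypothesis: P(data | r = 1) = (1/7)(1/7)(6/7)(6/7) = 0.014994; P(data | r = 2) = (2/7)(2/7)(5/7)(5/7) = 0.041649; P(data | r = 6) = (6/7)(6/7)(1/7)(1/7) = 0.014994.
The prior-weighted likelihoods are 1/3 · 0.014994 = 0.0049979, 1/3 · 0.041649 = 0.013883, 1/3 · 0.014994 = 0.0049979; summing to 0.023879.
So P(r = 6 | data) = (0.0049979) / (0.023879) = 0.2093.

0.209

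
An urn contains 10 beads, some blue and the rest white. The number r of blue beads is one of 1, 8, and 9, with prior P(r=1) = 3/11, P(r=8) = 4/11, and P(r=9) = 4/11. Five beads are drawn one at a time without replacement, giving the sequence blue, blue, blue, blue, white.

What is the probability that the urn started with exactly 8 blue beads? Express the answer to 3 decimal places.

The likelihood of the observed sequence under each hypothesis: P(data | r = 1) = (1/10)(0/9) = 0; P(data | r = 8) = (8/10)(7/9)(6/8)(5/7)(2/6) = 1/9; P(data | r = 9) = (9/10)(8/9)(7/8)(6/7)(1/6) = 1/10.
Multiplying each by its prior: 3/11 · 0 = 0, 4/11 · 1/9 = 4/99, 4/11 · 1/10 = 2/55; with total 38/495.
Hence P(r = 8 | data) = (4/99) / (38/495) = 10/19.

0.526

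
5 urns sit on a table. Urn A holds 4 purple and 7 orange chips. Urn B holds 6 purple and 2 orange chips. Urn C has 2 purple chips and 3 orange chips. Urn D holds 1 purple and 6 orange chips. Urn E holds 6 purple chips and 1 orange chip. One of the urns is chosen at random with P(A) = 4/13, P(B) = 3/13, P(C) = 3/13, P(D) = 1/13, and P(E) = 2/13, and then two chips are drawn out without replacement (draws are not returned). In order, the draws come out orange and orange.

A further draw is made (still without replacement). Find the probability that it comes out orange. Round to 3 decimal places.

0.529

The likelihood of the observed sequence under each hypothesis: P(data | urn A) = (7/11)(6/10) = 0.38182; P(data | urn B) = (2/8)(1/7) = 0.035714; P(data | urn C) = (3/5)(2/4) = 0.3; P(data | urn D) = (6/7)(5/6) = 0.71429; P(data | urn E) = (1/7)(0/6) = 0.
Weighting by the prior gives 4/13 · 0.38182 = 0.11748, 3/13 · 0.035714 = 0.0082418, 3/13 · 0.3 = 0.069231, 1/13 · 0.71429 = 0.054945, 2/13 · 0 = 0; with total 0.2499.
Dividing through by the total gives posterior P(urn A | data) = 0.47012, P(urn B | data) = 0.03298, P(urn C | data) = 0.27703, P(urn D | data) = 0.21987, P(urn E | data) = 0.
Averaging over the posterior, P(orange next | data) = (5/9)(0.47012) + (0)(0.03298) + (1/3)(0.27703) + (4/5)(0.21987) = 0.52942.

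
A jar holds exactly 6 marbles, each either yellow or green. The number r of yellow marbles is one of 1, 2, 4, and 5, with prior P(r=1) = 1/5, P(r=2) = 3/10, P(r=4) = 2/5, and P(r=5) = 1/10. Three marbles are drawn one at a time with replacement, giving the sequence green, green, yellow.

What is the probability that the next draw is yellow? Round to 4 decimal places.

0.4054

The likelihood of the observed sequence under each hypothesis: P(data | r = 1) = (5/6)(5/6)(1/6) = 25/216; P(data | r = 2) = (4/6)(4/6)(2/6) = 4/27; P(data | r = 4) = (2/6)(2/6)(4/6) = 2/27; P(data | r = 5) = (1/6)(1/6)(5/6) = 5/216.
Weighting by the prior gives 1/5 · 25/216 = 5/216, 3/10 · 4/27 = 2/45, 2/5 · 2/27 = 4/135, 1/10 · 5/216 = 1/432; with total 43/432.
Normalising, the posterior is P(r = 1 | data) = 0.23256, P(r = 2 | data) = 0.44651, P(r = 4 | data) = 0.29767, P(r = 5 | data) = 0.023256.
So P(yellow next | data) = Σ P(yellow next | H) P(H | data) = (1/6)(0.23256) + (1/3)(0.44651) + (2/3)(0.29767) + (5/6)(0.023256) = 0.40543.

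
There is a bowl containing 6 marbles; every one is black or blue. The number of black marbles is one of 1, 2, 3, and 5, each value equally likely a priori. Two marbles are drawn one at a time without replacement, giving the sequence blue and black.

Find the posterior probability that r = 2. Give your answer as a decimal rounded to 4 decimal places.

0.2963

Under each hypothesis, the probability of the observed sequence is: P(data | r = 1) = (5/6)(1/5) = 1/6; P(data | r = 2) = (4/6)(2/5) = 4/15; P(data | r = 3) = (3/6)(3/5) = 3/10; P(data | r = 5) = (1/6)(5/5) = 1/6.
Weighting by the prior gives 1/4 · 1/6 = 1/24, 1/4 · 4/15 = 1/15, 1/4 · 3/10 = 3/40, 1/4 · 1/6 = 1/24; with total 9/40.
So P(r = 2 | data) = (1/15) / (9/40) = 8/27.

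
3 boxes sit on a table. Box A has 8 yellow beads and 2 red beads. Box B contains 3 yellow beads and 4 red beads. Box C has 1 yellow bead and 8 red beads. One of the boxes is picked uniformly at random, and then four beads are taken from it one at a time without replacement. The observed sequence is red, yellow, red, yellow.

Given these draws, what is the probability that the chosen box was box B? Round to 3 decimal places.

Under each hypothesis, the probability of the observed sequence is: P(data | box A) = (2/10)(8/9)(1/8)(7/7) = 1/45; P(data | box B) = (4/7)(3/6)(3/5)(2/4) = 3/35; P(data | box C) = (8/9)(1/8)(7/7)(0/6) = 0.
Multiplying each by its prior: 1/3 · 1/45 = 1/135, 1/3 · 3/35 = 1/35, 1/3 · 0 = 0; with total 34/945.
By Bayes' rule, P(box B | data) = (1/35) / (34/945) = 27/34.

0.794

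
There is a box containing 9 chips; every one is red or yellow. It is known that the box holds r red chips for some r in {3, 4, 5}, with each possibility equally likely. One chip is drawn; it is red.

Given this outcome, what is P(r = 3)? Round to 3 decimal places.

0.250

Under each hypothesis, the probability of this draw is: P(data | r = 3) = (3/9) = 1/3; P(data | r = 4) = (4/9) = 4/9; P(data | r = 5) = (5/9) = 5/9.
The prior-weighted likelihoods are 1/3 · 1/3 = 1/9, 1/3 · 4/9 = 4/27, 1/3 · 5/9 = 5/27; summing to 4/9.
So P(r = 3 | data) = (1/9) / (4/9) = 1/4.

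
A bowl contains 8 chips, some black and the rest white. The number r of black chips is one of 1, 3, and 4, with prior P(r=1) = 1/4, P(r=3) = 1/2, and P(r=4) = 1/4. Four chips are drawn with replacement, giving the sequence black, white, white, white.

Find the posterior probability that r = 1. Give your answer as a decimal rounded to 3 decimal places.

Compute the likelihood of the observed sequence for each case: P(data | r = 1) = (1/8)(7/8)(7/8)(7/8) = 0.08374; P(data | r = 3) = (3/8)(5/8)(5/8)(5/8) = 0.091553; P(data | r = 4) = (4/8)(4/8)(4/8)(4/8) = 0.0625.
Multiplying each by its prior: 1/4 · 0.08374 = 0.020935, 1/2 · 0.091553 = 0.045776, 1/4 · 0.0625 = 0.015625; with total 0.082336.
Therefore the posterior P(r = 1 | data) = (0.020935) / (0.082336) = 0.25426.

0.254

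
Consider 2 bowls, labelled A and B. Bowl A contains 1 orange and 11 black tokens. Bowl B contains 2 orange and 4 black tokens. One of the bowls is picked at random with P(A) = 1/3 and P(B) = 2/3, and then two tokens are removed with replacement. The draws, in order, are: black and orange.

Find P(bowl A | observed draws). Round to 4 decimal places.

0.1467

The likelihood of the observed sequence under each hypothesis: P(data | bowl A) = (11/12)(1/12) = 11/144; P(data | bowl B) = (4/6)(2/6) = 2/9.
Multiplying each by its prior: 1/3 · 11/144 = 11/432, 2/3 · 2/9 = 4/27; these sum to 25/144.
So P(bowl A | data) = (11/432) / (25/144) = 11/75.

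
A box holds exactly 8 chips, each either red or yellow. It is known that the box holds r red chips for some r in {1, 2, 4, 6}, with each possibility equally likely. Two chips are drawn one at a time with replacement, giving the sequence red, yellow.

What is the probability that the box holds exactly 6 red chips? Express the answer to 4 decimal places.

The likelihood of the observed sequence under each hypothesis: P(data | r = 1) = (1/8)(7/8) = 7/64; P(data | r = 2) = (2/8)(6/8) = 3/16; P(data | r = 4) = (4/8)(4/8) = 1/4; P(data | r = 6) = (6/8)(2/8) = 3/16.
Weighting by the prior gives 1/4 · 7/64 = 7/256, 1/4 · 3/16 = 3/64, 1/4 · 1/4 = 1/16, 1/4 · 3/16 = 3/64; with total 47/256.
Therefore the posterior P(r = 6 | data) = (3/64) / (47/256) = 12/47.

0.2553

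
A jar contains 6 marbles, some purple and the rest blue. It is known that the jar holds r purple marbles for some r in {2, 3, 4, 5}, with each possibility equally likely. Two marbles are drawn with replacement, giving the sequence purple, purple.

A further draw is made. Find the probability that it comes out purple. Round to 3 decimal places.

0.691

For each hypothesis, P(data | H) works out to: P(data | r = 2) = (2/6)(2/6) = 1/9; P(data | r = 3) = (3/6)(3/6) = 1/4; P(data | r = 4) = (4/6)(4/6) = 4/9; P(data | r = 5) = (5/6)(5/6) = 25/36.
Multiplying each by its prior: 1/4 · 1/9 = 1/36, 1/4 · 1/4 = 1/16, 1/4 · 4/9 = 1/9, 1/4 · 25/36 = 25/144; these sum to 3/8.
The posterior is then P(r = 2 | data) = 2/27, P(r = 3 | data) = 1/6, P(r = 4 | data) = 8/27, P(r = 5 | data) = 25/54.
The predictive probability is P(purple next | data) = (1/3)(2/27) + (1/2)(1/6) + (2/3)(8/27) + (5/6)(25/54) = 56/81.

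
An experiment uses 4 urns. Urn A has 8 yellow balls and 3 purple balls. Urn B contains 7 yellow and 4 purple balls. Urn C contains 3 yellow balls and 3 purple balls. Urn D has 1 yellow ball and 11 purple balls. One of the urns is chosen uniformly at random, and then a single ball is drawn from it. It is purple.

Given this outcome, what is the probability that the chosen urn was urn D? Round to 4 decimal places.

0.4465

For each hypothesis, P(data | H) works out to: P(data | urn A) = (3/11) = 3/11; P(data | urn B) = (4/11) = 4/11; P(data | urn C) = (3/6) = 1/2; P(data | urn D) = (11/12) = 11/12.
Weighting by the prior gives 1/4 · 3/11 = 3/44, 1/4 · 4/11 = 1/11, 1/4 · 1/2 = 1/8, 1/4 · 11/12 = 11/48; these sum to 271/528.
So P(urn D | data) = (11/48) / (271/528) = 121/271.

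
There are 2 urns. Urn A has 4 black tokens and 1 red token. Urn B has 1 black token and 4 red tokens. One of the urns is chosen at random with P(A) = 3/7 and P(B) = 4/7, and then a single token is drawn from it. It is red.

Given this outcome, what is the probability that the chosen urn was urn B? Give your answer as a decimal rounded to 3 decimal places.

0.842

The likelihood of this draw under each hypothesis: P(data | urn A) = (1/5) = 1/5; P(data | urn B) = (4/5) = 4/5.
Multiplying each by its prior: 3/7 · 1/5 = 3/35, 4/7 · 4/5 = 16/35; these sum to 19/35.
By Bayes' rule, P(urn B | data) = (16/35) / (19/35) = 16/19.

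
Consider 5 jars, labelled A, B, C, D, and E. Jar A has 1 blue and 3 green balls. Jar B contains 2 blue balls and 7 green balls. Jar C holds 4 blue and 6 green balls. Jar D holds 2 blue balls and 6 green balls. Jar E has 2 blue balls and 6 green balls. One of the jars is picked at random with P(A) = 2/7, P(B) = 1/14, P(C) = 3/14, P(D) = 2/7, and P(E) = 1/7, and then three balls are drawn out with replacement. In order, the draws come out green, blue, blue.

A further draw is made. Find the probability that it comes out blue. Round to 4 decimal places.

Under each hypothesis, the probability of the observed sequence is: P(data | jar A) = (3/4)(1/4)(1/4) = 0.046875; P(data | jar B) = (7/9)(2/9)(2/9) = 0.038409; P(data | jar C) = (6/10)(4/10)(4/10) = 0.096; P(data | jar D) = (6/8)(2/8)(2/8) = 0.046875; P(data | jar E) = (6/8)(2/8)(2/8) = 0.046875.
Weighting by the prior gives 2/7 · 0.046875 = 0.013393, 1/14 · 0.038409 = 0.0027435, 3/14 · 0.096 = 0.020571, 2/7 · 0.046875 = 0.013393, 1/7 · 0.046875 = 0.0066964; with total 0.056797.
Dividing through by the total gives posterior P(jar A | data) = 0.2358, P(jar B | data) = 0.048303, P(jar C | data) = 0.36219, P(jar D | data) = 0.2358, P(jar E | data) = 0.1179.
The predictive probability is P(blue next | data) = (1/4)(0.2358) + (2/9)(0.048303) + (2/5)(0.36219) + (1/4)(0.2358) + (1/4)(0.1179) = 0.30299.

0.3030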